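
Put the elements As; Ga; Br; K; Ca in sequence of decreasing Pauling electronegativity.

K is in period 4, group 1; Ca is in period 4, group 2; Ga is in period 4, group 13; As is in period 4, group 15; Br is in period 4, group 17.
Smaller atoms with higher effective nuclear charge are more electronegative.
All lie in period 4, so electronegativity increases left to right.
So from highest to lowest: Br > As > Ga > Ca > K.

Br > As > Ga > Ca > K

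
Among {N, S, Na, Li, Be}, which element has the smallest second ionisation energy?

Be

IE_2 is the cost of taking one more electron from the +1 cation: N⁺ still has 4 valence electrons; S⁺ still has 5 valence electrons; Na⁺ is the bare [Ne] core; Li⁺ is the bare [He] core; Be⁺ still has 1 valence electron.
Pulling an electron out of a noble-gas core costs far more than removing a remaining valence electron, so Na and Li sit at the high end of IE_2.
Valence configurations: N⁺ [He]2s²2p², S⁺ [Ne]3s²3p³, Be⁺ [He]2s¹.
Tabulated IE_2 (kJ/mol): N 2856, S 2252, Na 4562, Li 7298, Be 1757.
Putting it together, IE_2: Be < S < N < Na < Li.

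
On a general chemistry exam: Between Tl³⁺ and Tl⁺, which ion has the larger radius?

Both ions have Z = 81 protons, but Tl³⁺ has lost more electrons, so its remaining electrons feel a larger effective nuclear charge per electron and are pulled in more tightly.
Higher positive charge → smaller ion, so Tl⁺ > Tl³⁺.

Tl⁺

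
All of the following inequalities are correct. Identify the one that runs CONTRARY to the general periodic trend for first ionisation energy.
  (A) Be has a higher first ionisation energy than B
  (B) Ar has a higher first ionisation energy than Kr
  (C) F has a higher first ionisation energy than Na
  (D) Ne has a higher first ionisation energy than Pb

The general trend: first ionisation energy increases across a period and decreases down a group.
(A) Be (period 2, group 2) vs B (period 2, group 13): the stated order contradicts the simple trend.
(B) Ar (period 3, group 18) vs Kr (period 4, group 18): the stated order agrees with the simple trend.
(C) F (period 2, group 17) vs Na (period 3, group 1): the stated order agrees with the simple trend.
(D) Ne (period 2, group 18) vs Pb (period 6, group 14): the stated order agrees with the simple trend.
The exception is (A): removing B's lone 2p electron is easier than breaking Be's filled 2s².

(A)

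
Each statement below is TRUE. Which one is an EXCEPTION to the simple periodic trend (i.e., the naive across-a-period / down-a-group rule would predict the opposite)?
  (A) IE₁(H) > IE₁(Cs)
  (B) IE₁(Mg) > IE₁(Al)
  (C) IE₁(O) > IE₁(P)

The general trend: first ionisation energy increases across a period and decreases down a group.
(A) H (period 1, group 1) vs Cs (period 6, group 1): the stated order agrees with the simple trend.
(B) Mg (period 3, group 2) vs Al (period 3, group 13): the stated order contradicts the simple trend.
(C) O (period 2, group 16) vs P (period 3, group 15): the stated order agrees with the simple trend.
The exception is (B): Al's single 3p electron is easier to remove than one from Mg's filled 3s².

(B)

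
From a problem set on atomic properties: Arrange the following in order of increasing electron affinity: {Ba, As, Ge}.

Ge is in period 4, group 14; As is in period 4, group 15; Ba is in period 6, group 2.
Atoms with high Z_eff and room in the valence shell (especially the halogens) have the most exothermic electron affinities.
Here both period and group differ, so the two effects have to be weighed against each other.
As > Ba: both effects reinforce here, so As is clearly the higher of the two.
Ge > As: this pair runs against the simple trend — see the exception note.
Note the exception: Ge has a higher electron affinity than As, contrary to the simple trend — adding an electron to As's half-filled 4p³ is unfavourable, so Ge (4p²) has the more exothermic EA.
Tabulated electron affinity (kJ/mol): Ge 119, As 78, Ba 14.
So from lowest to highest: Ba < As < Ge.

Ba < As < Ge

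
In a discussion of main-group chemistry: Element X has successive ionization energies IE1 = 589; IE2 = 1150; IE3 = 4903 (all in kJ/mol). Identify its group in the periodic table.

Look for the largest jump between consecutive ionization energies: IE3/IE2 ≈ 4.3, far larger than any earlier ratio.
That jump marks the point where a core electron is being removed. So the atom has 2 valence electrons.
A main-group element with 2 valence electrons is in group 2.

Group 2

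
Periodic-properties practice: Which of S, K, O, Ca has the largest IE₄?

Consider each +3 ion: S³⁺ still has 3 valence electrons; K³⁺ is already 2 electrons into the core; O³⁺ still has 3 valence electrons; Ca³⁺ is already 1 electron into the core.
Usually core removal costs more than valence removal, but here the competition is close: a tightly held n=2 valence electron can cost more to remove than an n=3 core electron, so the actual values have to decide it.
Valence configurations: S³⁺ [Ne]3s²3p¹, O³⁺ [He]2s²2p¹.
Approximate IE_4 values (kJ/mol): S 4556, K 5877, O 7469, Ca 6491.
Overall IE_4 order: S < K < Ca < O.

O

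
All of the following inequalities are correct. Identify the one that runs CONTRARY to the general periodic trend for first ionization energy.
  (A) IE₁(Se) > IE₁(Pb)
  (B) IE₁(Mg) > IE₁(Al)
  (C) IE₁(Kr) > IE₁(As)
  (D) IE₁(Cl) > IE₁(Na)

(B)

The general trend: first ionization energy increases across a period and decreases down a group.
(A) Se (period 4, group 16) vs Pb (period 6, group 14): the stated order agrees with the simple trend.
(B) Mg (period 3, group 2) vs Al (period 3, group 13): the stated order contradicts the simple trend.
(C) Kr (period 4, group 18) vs As (period 4, group 15): the stated order agrees with the simple trend.
(D) Cl (period 3, group 17) vs Na (period 3, group 1): the stated order agrees with the simple trend.
The exception is (B): Al's single 3p electron is easier to remove than one from Mg's filled 3s².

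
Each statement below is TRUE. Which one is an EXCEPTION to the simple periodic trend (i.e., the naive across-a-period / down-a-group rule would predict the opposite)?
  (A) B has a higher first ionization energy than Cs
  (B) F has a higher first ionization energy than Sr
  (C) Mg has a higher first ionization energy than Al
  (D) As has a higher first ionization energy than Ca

(C)

The general trend: first ionization energy increases across a period and decreases down a group.
(A) B (period 2, group 13) vs Cs (period 6, group 1): the stated order agrees with the simple trend.
(B) F (period 2, group 17) vs Sr (period 5, group 2): the stated order agrees with the simple trend.
(C) Mg (period 3, group 2) vs Al (period 3, group 13): the stated order contradicts the simple trend.
(D) As (period 4, group 15) vs Ca (period 4, group 2): the stated order agrees with the simple trend.
The exception is (C): Al's single 3p electron is easier to remove than one from Mg's filled 3s².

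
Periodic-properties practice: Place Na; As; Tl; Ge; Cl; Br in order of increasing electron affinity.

Na is in period 3, group 1; Cl is in period 3, group 17; Ge is in period 4, group 14; As is in period 4, group 15; Br is in period 4, group 17; Tl is in period 6, group 13.
Adding an electron releases more energy for atoms nearer the top right (short of the noble gases).
Here both period and group differ, so the two effects have to be weighed against each other.
Na > Tl: period and group pull opposite ways; the down-group shift dominates (53 vs 19 kJ/mol).
As > Na: period and group pull opposite ways; the across-period shift dominates (78 vs 53 kJ/mol).
Ge > As: this pair runs against the simple trend — see the exception note.
Br > Ge: both are in period 4; the period trend gives Br the larger value.
Cl > Br: Cl sits above Br in group 17, so the down-group effect alone puts Cl higher.
Note the exception: Ge has a higher electron affinity than As, contrary to the simple trend — adding an electron to As's half-filled 4p³ is unfavourable, so Ge (4p²) has the more exothermic EA.
Approximate values (kJ/mol): Na 53, Cl 349, Ge 119, As 78, Br 325, Tl 19.
So from lowest to highest: Tl < Na < As < Ge < Br < Cl.

Tl < Na < As < Ge < Br < Cl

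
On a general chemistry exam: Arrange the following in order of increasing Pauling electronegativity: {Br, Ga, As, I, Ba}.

Ga is in period 4, group 13; As is in period 4, group 15; Br is in period 4, group 17; I is in period 5, group 17; Ba is in period 6, group 2.
Electronegativity increases across a period and decreases down a group, tracking effective nuclear charge and atomic size.
Neither a single period nor a single group — weigh both effects.
Ga > Ba: both effects reinforce here, so Ga is clearly the higher of the two.
As > Ga: As lies to the right of Ga in period 4, so the across-period effect alone puts As higher.
I > As: the two effects oppose for this pair; the across-period effect wins (2.66 vs 2.18).
Br > I: they share group 17; the group trend gives Br the larger value.
Tabulated electronegativity (Pauling): Ga 1.81, As 2.18, Br 2.96, I 2.66, Ba 0.89.
So from lowest to highest: Ba < Ga < As < I < Br.

Ba < Ga < As < I < Br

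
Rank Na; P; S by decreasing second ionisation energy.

Na, S, P

IE_2 is the cost of taking one more electron from the +1 cation: Na⁺ is the bare [Ne] core; P⁺ still has 4 valence electrons; S⁺ still has 5 valence electrons.
Breaking into a closed-shell core is much more expensive than removing a leftover valence electron — Na has the largest IE_2 here.
Valence configurations: P⁺ [Ne]3s²3p², S⁺ [Ne]3s²3p³.
Tabulated IE_2 (kJ/mol): Na 4562, P 1907, S 2252.
Hence IE_2: P < S < Na.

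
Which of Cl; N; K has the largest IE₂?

K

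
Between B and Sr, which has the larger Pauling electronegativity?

B

B is in period 2, group 13; Sr is in period 5, group 2.
EN rises left→right (higher Z_eff, smaller atoms) and falls top→bottom (larger, more shielded atoms).
Here both period and group differ, so the two effects have to be weighed against each other.
B > Sr: both effects reinforce here, so B is clearly the higher of the two.
Tabulated electronegativity (Pauling): B 2.04, Sr 0.95.
So B has the larger Pauling electronegativity (B > Sr).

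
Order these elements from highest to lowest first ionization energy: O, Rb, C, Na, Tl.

O > C > Tl > Na > Rb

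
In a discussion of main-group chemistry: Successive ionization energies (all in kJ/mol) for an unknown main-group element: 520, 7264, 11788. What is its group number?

Look for the largest jump between consecutive ionization energies: IE2/IE1 ≈ 14.0, far larger than any earlier ratio.
That jump marks the point where a core electron is being removed. So the atom has 1 valence electron.
A main-group element with 1 valence electron is in group 1.

Group 1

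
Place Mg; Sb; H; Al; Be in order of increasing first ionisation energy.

Al, Mg, Sb, Be, H

H is in period 1, group 1; Be is in period 2, group 2; Mg is in period 3, group 2; Al is in period 3, group 13; Sb is in period 5, group 15.
Across a period the outer electron is held more tightly (higher IE₁); down a group it sits in a higher shell, more shielded, and comes off more easily.
These span different periods and groups, so the two trends combine.
Mg > Al: this pair runs against the simple trend — see the exception note.
Sb > Mg: period and group pull opposite ways; the across-period shift dominates (831 vs 738 kJ/mol).
Be > Sb: the two effects oppose for this pair; the down-group effect wins (900 vs 831 kJ/mol).
H > Be: period and group pull opposite ways; the down-group shift dominates (1312 vs 900 kJ/mol).
Note the exception: Mg has a higher first ionization energy than Al, contrary to the simple trend — Al's single 3p electron is easier to remove than one from Mg's filled 3s².
Approximate values (kJ/mol): H 1312, Be 900, Mg 738, Al 578, Sb 831.
So from lowest to highest: Al < Mg < Sb < Be < H.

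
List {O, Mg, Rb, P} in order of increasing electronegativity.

EN rises left→right (higher Z_eff, smaller atoms) and falls top→bottom (larger, more shielded atoms).
Neither a single period nor a single group — weigh both effects.
Mg > Rb: relative to Rb, both the across-period and down-group shifts push Mg's electronegativity up.
P > Mg: P lies to the right of Mg in period 3, so the across-period effect alone puts P higher.
O > P: relative to P, both the across-period and down-group shifts push O's electronegativity up.
Tabulated electronegativity (Pauling): O 3.44, Mg 1.31, P 2.19, Rb 0.82.
So from lowest to highest: Rb < Mg < P < O.

Rb < Mg < P < O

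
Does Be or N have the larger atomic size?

Be

Be is in period 2, group 2; N is in period 2, group 15.
Across a period the added protons contract the valence shell; down a group each new principal shell makes the atom larger.
All lie in period 2, so atomic radius increases right to left.
So Be has the larger atomic size (Be > N).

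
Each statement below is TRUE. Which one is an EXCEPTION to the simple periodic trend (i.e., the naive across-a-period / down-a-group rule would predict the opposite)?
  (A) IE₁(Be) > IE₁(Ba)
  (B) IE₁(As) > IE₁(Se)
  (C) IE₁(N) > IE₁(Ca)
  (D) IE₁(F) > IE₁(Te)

(B)

The general trend: IE₁ increases across a period and decreases down a group.
(A) Be (period 2, group 2) vs Ba (period 6, group 2): the stated order agrees with the simple trend.
(B) As (period 4, group 15) vs Se (period 4, group 16): the stated order contradicts the simple trend.
(C) N (period 2, group 15) vs Ca (period 4, group 2): the stated order agrees with the simple trend.
(D) F (period 2, group 17) vs Te (period 5, group 16): the stated order agrees with the simple trend.
The exception is (B): Se (4p⁴) ionizes more easily than half-filled As (4p³).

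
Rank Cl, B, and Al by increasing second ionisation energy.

After 1 electron has been removed, what remains? Cl⁺ still has 6 valence electrons; B⁺ still has 2 valence electrons; Al⁺ still has 2 valence electrons.
All are still removing valence electrons, so compare the +1 ions as you would atoms: IE_2 generally rises across a period (higher Z_eff) and falls down a group (larger shell), subject to the usual subshell exceptions.
Valence configurations: Cl⁺ [Ne]3s²3p⁴, B⁺ [He]2s², Al⁺ [Ne]3s².
Tabulated IE_2 (kJ/mol): Cl 2298, B 2427, Al 1817.
So the second ionization energies run Al < Cl < B.

Al < Cl < B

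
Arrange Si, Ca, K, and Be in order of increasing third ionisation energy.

After 2 electrons have been removed, what remains? Si²⁺ still has 2 valence electrons; Ca²⁺ is the bare [Ar] core; K²⁺ is already 1 electron into the core; Be²⁺ is the bare [He] core.
Core electrons are held far more tightly than valence electrons, so K, Ca and Be top the IE_3 order.
Approximate IE_3 values (kJ/mol): Si 3232, Ca 4912, K 4420, Be 14849.
Putting it together, IE_3: Si < K < Ca < Be.

Si < K < Ca < Be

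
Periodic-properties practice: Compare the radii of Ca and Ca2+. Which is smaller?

Ca2+

Forming Ca2+ removes 2 electrons from Ca. Fewer electrons for the same nuclear charge means less shielding and a higher Z_eff on the remaining electrons, and for main-group metals the entire outer shell is lost.
A cation is smaller than its parent atom: Ca2+ < Ca.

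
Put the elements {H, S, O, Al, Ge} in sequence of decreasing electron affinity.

S, O, Ge, H, Al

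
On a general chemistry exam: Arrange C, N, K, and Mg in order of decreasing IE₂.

K > N > C > Mg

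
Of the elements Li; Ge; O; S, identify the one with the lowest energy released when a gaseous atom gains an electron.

Atoms with high Z_eff and room in the valence shell (especially the halogens) have the most exothermic electron affinities.
Here both period and group differ, so the two effects have to be weighed against each other.
Ge > Li: period and group pull opposite ways; the across-period shift dominates (119 vs 60 kJ/mol).
O > Ge: relative to Ge, both the across-period and down-group shifts push O's electron affinity up.
S > O: this pair runs against the simple trend — see the exception note.
Note the exception: S has a higher electron affinity than O, contrary to the simple trend — the compact 2p subshell of O repels the added electron more than S's larger 3p does.
Tabulated electron affinity (kJ/mol): Li 60, O 141, S 200, Ge 119.
The lowest energy released when a gaseous atom gains an electron among these belongs to Li.

Li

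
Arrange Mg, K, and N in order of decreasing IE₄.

IE_4 is the cost of taking one more electron from the +3 cation: Mg³⁺ is already 1 electron into the core; K³⁺ is already 2 electrons into the core; N³⁺ still has 2 valence electrons.
Usually core removal costs more than valence removal, but here the competition is close: a tightly held n=2 valence electron can cost more to remove than an n=3 core electron, so the actual values have to decide it.
Tabulated IE_4 (kJ/mol): Mg 10543, K 5877, N 7475.
So the fourth ionization energies run K < N < Mg.

Mg > N > K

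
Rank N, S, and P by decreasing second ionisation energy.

N > S > P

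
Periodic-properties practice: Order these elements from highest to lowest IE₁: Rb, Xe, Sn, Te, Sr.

Rb is in period 5, group 1; Sr is in period 5, group 2; Sn is in period 5, group 14; Te is in period 5, group 16; Xe is in period 5, group 18.
Removing the outermost electron gets harder across a period and easier down a group.
All lie in period 5, so first ionization energy increases left to right.
So from highest to lowest: Xe > Te > Sn > Sr > Rb.

Xe, Te, Sn, Sr, Rb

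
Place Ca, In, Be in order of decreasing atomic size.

Ca > In > Be

Be is in period 2, group 2; Ca is in period 4, group 2; In is in period 5, group 13.
Moving right in a period, electrons are added to the same shell under a stronger nuclear pull, so atoms get smaller; moving down, a new shell is opened and atoms get larger.
Neither a single period nor a single group — weigh both effects.
In > Be: period and group pull opposite ways; the down-group shift dominates (142 vs 102 pm).
Ca > In: the two effects oppose for this pair; the across-period effect wins (171 vs 142 pm).
Tabulated atomic radius (pm): Be 102, Ca 171, In 142.
So from largest to smallest: Ca > In > Be.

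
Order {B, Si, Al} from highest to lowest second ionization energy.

B, Al, Si

IE_2 is the cost of taking one more electron from the +1 cation: B⁺ still has 2 valence electrons; Si⁺ still has 3 valence electrons; Al⁺ still has 2 valence electrons.
All are still removing valence electrons, so compare the +1 ions as you would atoms: IE_2 generally rises across a period (higher Z_eff) and falls down a group (larger shell), subject to the usual subshell exceptions.
Valence configurations: B⁺ [He]2s², Si⁺ [Ne]3s²3p¹, Al⁺ [Ne]3s².
Si⁺ loses a lone 3p electron whereas Al⁺ must break into a filled 3s² pair, so IE_2(Al) > IE_2(Si) even though Si has the higher nuclear charge.
Approximate IE_2 values (kJ/mol): B 2427, Si 1577, Al 1817.
So the second ionization energies run Si < Al < B.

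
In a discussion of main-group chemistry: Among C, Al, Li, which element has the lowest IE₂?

Al

The second ionization energy removes an electron from the +1 ion. For each element: C⁺ still has 3 valence electrons; Al⁺ still has 2 valence electrons; Li⁺ is the bare [He] core.
Breaking into a closed-shell core is much more expensive than removing a leftover valence electron — Li has the largest IE_2 here.
Valence configurations: C⁺ [He]2s²2p¹, Al⁺ [Ne]3s².
Tabulated IE_2 (kJ/mol): C 2353, Al 1817, Li 7298.
So the second ionization energies run Al < C < Li.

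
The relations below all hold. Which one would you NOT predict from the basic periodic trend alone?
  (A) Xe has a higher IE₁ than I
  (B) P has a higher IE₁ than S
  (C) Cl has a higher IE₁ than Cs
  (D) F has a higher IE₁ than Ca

The general trend: IE₁ increases across a period and decreases down a group.
(A) Xe (period 5, group 18) vs I (period 5, group 17): the stated order agrees with the simple trend.
(B) P (period 3, group 15) vs S (period 3, group 16): the stated order contradicts the simple trend.
(C) Cl (period 3, group 17) vs Cs (period 6, group 1): the stated order agrees with the simple trend.
(D) F (period 2, group 17) vs Ca (period 4, group 2): the stated order agrees with the simple trend.
The exception is (B): S (3p⁴) ionizes more easily than half-filled P (3p³) because the paired 3p electron in S is pushed out by e⁻–e⁻ repulsion.

(B)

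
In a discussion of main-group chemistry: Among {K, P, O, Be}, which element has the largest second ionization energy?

O

IE_2 is the cost of taking one more electron from the +1 cation: K⁺ is the bare [Ar] core; P⁺ still has 4 valence electrons; O⁺ still has 5 valence electrons; Be⁺ still has 1 valence electron.
Usually core removal costs more than valence removal, but here the competition is close: a tightly held n=2 valence electron can cost more to remove than an n=3 core electron, so the actual values have to decide it.
Valence configurations: P⁺ [Ne]3s²3p², O⁺ [He]2s²2p³, Be⁺ [He]2s¹.
Tabulated IE_2 (kJ/mol): K 3052, P 1907, O 3388, Be 1757.
Hence IE_2: Be < P < K < O.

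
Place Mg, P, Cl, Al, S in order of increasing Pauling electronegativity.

Mg, Al, P, S, Cl

Electronegativity increases across a period and decreases down a group, tracking effective nuclear charge and atomic size.
All lie in period 3, so electronegativity increases left to right.
So from lowest to highest: Mg < Al < P < S < Cl.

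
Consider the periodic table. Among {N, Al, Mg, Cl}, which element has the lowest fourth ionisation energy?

After 3 electrons have been removed, what remains? N³⁺ still has 2 valence electrons; Al³⁺ is the bare [Ne] core; Mg³⁺ is already 1 electron into the core; Cl³⁺ still has 4 valence electrons.
Pulling an electron out of a noble-gas core costs far more than removing a remaining valence electron, so Mg and Al sit at the high end of IE_4.
Valence configurations: N³⁺ [He]2s², Cl³⁺ [Ne]3s²3p².
The numbers (kJ/mol): N 7475, Al 11577, Mg 10543, Cl 5159.
So the fourth ionization energies run Cl < N < Mg < Al.

Cl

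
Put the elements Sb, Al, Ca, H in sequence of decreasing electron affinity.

Sb > H > Al > Ca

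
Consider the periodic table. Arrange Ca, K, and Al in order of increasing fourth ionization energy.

The fourth ionization energy removes an electron from the +3 ion. For each element: Ca³⁺ is already 1 electron into the core; K³⁺ is already 2 electrons into the core; Al³⁺ is the bare [Ne] core.
All of these are removing an electron from a noble-gas core or deeper; the smaller core (lower principal quantum number) is held far more tightly, and within a period the higher nuclear charge binds the same core more tightly.
The numbers (kJ/mol): Ca 6491, K 5877, Al 11577.
Overall IE_4 order: K < Ca < Al.

K, Ca, Al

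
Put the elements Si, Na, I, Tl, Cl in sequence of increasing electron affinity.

Na is in period 3, group 1; Si is in period 3, group 14; Cl is in period 3, group 17; I is in period 5, group 17; Tl is in period 6, group 13.
Atoms with high Z_eff and room in the valence shell (especially the halogens) have the most exothermic electron affinities.
Neither a single period nor a single group — weigh both effects.
Na > Tl: period and group pull opposite ways; the down-group shift dominates (53 vs 19 kJ/mol).
Si > Na: both are in period 3; the period trend gives Si the larger value.
I > Si: period and group pull opposite ways; the across-period shift dominates (295 vs 134 kJ/mol).
Cl > I: they share group 17; the group trend gives Cl the larger value.
Tabulated electron affinity (kJ/mol): Na 53, Si 134, Cl 349, I 295, Tl 19.
So from lowest to highest: Tl < Na < Si < I < Cl.

Tl < Na < Si < I < Cl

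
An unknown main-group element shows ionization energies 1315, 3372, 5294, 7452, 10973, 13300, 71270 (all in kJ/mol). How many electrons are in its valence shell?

Look for the largest jump between consecutive ionization energies: IE7/IE6 ≈ 5.4, far larger than any earlier ratio.
That jump marks the point where a core electron is being removed. So the atom has 6 valence electrons.

6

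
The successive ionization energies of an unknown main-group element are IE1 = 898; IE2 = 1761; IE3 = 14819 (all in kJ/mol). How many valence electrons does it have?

Look for the largest jump between consecutive ionization energies: IE3/IE2 ≈ 8.4, far larger than any earlier ratio.
That jump marks the point where a core electron is being removed. So the atom has 2 valence electrons.

2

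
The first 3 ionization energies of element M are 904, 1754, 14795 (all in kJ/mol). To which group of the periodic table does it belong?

Group 2

Look for the largest jump between consecutive ionization energies: IE3/IE2 ≈ 8.4, far larger than any earlier ratio.
That jump marks the point where a core electron is being removed. So the atom has 2 valence electrons.
A main-group element with 2 valence electrons is in group 2.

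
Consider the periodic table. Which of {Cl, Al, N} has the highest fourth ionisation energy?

Al

IE_4 is the cost of taking one more electron from the +3 cation: Cl³⁺ still has 4 valence electrons; Al³⁺ is the bare [Ne] core; N³⁺ still has 2 valence electrons.
Pulling an electron out of a noble-gas core costs far more than removing a remaining valence electron, so Al sits at the high end of IE_4.
Valence configurations: Cl³⁺ [Ne]3s²3p², N³⁺ [He]2s².
The numbers (kJ/mol): Cl 5159, Al 11577, N 7475.
Overall IE_4 order: Cl < N < Al.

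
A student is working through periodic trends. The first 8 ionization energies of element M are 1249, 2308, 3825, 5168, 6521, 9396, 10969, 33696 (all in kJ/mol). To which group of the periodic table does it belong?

Group 17

Look for the largest jump between consecutive ionization energies: IE8/IE7 ≈ 3.1, far larger than any earlier ratio.
That jump marks the point where a core electron is being removed. So the atom has 7 valence electrons.
A main-group element with 7 valence electrons is in group 17.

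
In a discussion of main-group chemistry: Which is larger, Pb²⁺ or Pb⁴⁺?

Both ions have Z = 82 protons, but Pb⁴⁺ has lost more electrons, so its remaining electrons feel a larger effective nuclear charge per electron and are pulled in more tightly.
Higher positive charge → smaller ion, so Pb²⁺ > Pb⁴⁺.

Pb²⁺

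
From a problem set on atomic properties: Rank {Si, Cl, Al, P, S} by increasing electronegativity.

Al < Si < P < S < Cl

Al is in period 3, group 13; Si is in period 3, group 14; P is in period 3, group 15; S is in period 3, group 16; Cl is in period 3, group 17.
EN rises left→right (higher Z_eff, smaller atoms) and falls top→bottom (larger, more shielded atoms).
All lie in period 3, so electronegativity increases left to right.
So from lowest to highest: Al < Si < P < S < Cl.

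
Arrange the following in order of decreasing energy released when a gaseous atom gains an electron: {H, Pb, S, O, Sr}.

S, O, H, Pb, Sr

Electron affinity generally becomes more exothermic across a period toward the halogens and less exothermic down a group.
Neither a single period nor a single group — weigh both effects.
Pb > Sr: period and group pull opposite ways; the across-period shift dominates (35 vs 5 kJ/mol).
H > Pb: the two effects oppose for this pair; the down-group effect wins (73 vs 35 kJ/mol).
O > H: the two effects oppose for this pair; the across-period effect wins (141 vs 73 kJ/mol).
S > O: this pair runs against the simple trend — see the exception note.
Note the exception: S has a higher electron affinity than O, contrary to the simple trend — the compact 2p subshell of O repels the added electron more than S's larger 3p does.
For reference (kJ/mol): H 73, O 141, S 200, Sr 5, Pb 35.
So from highest to lowest: S > O > H > Pb > Sr.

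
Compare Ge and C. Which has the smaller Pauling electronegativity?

C is in period 2, group 14; Ge is in period 4, group 14.
EN rises left→right (higher Z_eff, smaller atoms) and falls top→bottom (larger, more shielded atoms).
All are in group 14, so electronegativity increases up the group.
So Ge has the smaller Pauling electronegativity (Ge < C).

Ge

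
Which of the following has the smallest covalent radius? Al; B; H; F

H

H is in period 1, group 1; B is in period 2, group 13; F is in period 2, group 17; Al is in period 3, group 13.
Radius decreases left→right (rising Z_eff, same n) and increases top→bottom (higher n).
Here both period and group differ, so the two effects have to be weighed against each other.
F > H: period and group pull opposite ways; the down-group shift dominates (64 vs 32 pm).
B > F: both are in period 2; the period trend gives B the larger value.
Al > B: they share group 13; the group trend gives Al the larger value.
For reference (pm): H 32, B 85, F 64, Al 126.
The smallest covalent radius among these belongs to H.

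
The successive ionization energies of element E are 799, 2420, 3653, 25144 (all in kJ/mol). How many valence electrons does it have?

3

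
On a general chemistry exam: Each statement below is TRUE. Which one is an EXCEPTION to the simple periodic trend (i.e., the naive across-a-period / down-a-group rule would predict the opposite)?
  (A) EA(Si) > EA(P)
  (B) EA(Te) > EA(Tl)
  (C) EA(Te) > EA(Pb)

The general trend: electron affinity increases across a period and decreases down a group.
(A) Si (period 3, group 14) vs P (period 3, group 15): the stated order contradicts the simple trend.
(B) Te (period 5, group 16) vs Tl (period 6, group 13): the stated order agrees with the simple trend.
(C) Te (period 5, group 16) vs Pb (period 6, group 14): the stated order agrees with the simple trend.
The exception is (A): adding an electron to P's half-filled 3p³ is unfavourable, so Si (3p²) has the more exothermic EA.

(A)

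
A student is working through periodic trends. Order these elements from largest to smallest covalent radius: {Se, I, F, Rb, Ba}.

F is in period 2, group 17; Se is in period 4, group 16; Rb is in period 5, group 1; I is in period 5, group 17; Ba is in period 6, group 2.
Atomic radius shrinks across a period as nuclear charge pulls the same shell inward, and grows down a group as new shells are added.
Here both period and group differ, so the two effects have to be weighed against each other.
Se > F: relative to F, both the across-period and down-group shifts push Se's atomic radius up.
I > Se: the two effects oppose for this pair; the down-group effect wins (133 vs 116 pm).
Ba > I: relative to I, both the across-period and down-group shifts push Ba's atomic radius up.
Rb > Ba: the two effects oppose for this pair; the across-period effect wins (210 vs 196 pm).
Approximate values (pm): F 64, Se 116, Rb 210, I 133, Ba 196.
So from largest to smallest: Rb > Ba > I > Se > F.

Rb > Ba > I > Se > F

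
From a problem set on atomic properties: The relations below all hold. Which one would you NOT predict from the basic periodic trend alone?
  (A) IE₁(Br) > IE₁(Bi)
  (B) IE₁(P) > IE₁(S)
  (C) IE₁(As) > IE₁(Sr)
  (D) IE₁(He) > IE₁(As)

(B)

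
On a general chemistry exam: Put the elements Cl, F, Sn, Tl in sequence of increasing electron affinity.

Tl < Sn < F < Cl

F is in period 2, group 17; Cl is in period 3, group 17; Sn is in period 5, group 14; Tl is in period 6, group 13.
Adding an electron releases more energy for atoms nearer the top right (short of the noble gases).
Here both period and group differ, so the two effects have to be weighed against each other.
Sn > Tl: both effects reinforce here, so Sn is clearly the higher of the two.
F > Sn: relative to Sn, both the across-period and down-group shifts push F's electron affinity up.
Cl > F: this pair runs against the simple trend — see the exception note.
Note the exception: Cl has a higher electron affinity than F, contrary to the simple trend — F's small 2p subshell makes the incoming electron feel strong e⁻–e⁻ repulsion, so Cl actually releases more energy on gaining an electron.
For reference (kJ/mol): F 328, Cl 349, Sn 107, Tl 19.
So from lowest to highest: Tl < Sn < F < Cl.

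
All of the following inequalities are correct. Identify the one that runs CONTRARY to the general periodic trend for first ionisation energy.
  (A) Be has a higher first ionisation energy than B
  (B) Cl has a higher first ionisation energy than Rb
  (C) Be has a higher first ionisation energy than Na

(A)

The general trend: first ionisation energy increases across a period and decreases down a group.
(A) Be (period 2, group 2) vs B (period 2, group 13): the stated order contradicts the simple trend.
(B) Cl (period 3, group 17) vs Rb (period 5, group 1): the stated order agrees with the simple trend.
(C) Be (period 2, group 2) vs Na (period 3, group 1): the stated order agrees with the simple trend.
The exception is (A): removing B's lone 2p electron is easier than breaking Be's filled 2s².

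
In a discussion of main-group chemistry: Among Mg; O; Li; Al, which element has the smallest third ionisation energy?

The third ionization energy removes an electron from the +2 ion. For each element: Mg²⁺ is the bare [Ne] core; O²⁺ still has 4 valence electrons; Li²⁺ is already 1 electron into the core; Al²⁺ still has 1 valence electron.
Breaking into a closed-shell core is much more expensive than removing a leftover valence electron — Mg and Li have the largest IE_3 here.
Valence configurations: O²⁺ [He]2s²2p², Al²⁺ [Ne]3s¹.
Approximate IE_3 values (kJ/mol): Mg 7733, O 5300, Li 11815, Al 2745.
Hence IE_3: Al < O < Mg < Li.

Al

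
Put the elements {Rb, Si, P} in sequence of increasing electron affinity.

Rb < P < Si

EA tends to increase across a period and decrease down a group, though the pattern is less regular than for IE or radius.
Neither a single period nor a single group — weigh both effects.
P > Rb: both effects reinforce here, so P is clearly the higher of the two.
Si > P: this pair runs against the simple trend — see the exception note.
Note the exception: Si has a higher electron affinity than P, contrary to the simple trend — adding an electron to P's half-filled 3p³ is unfavourable, so Si (3p²) has the more exothermic EA.
Tabulated electron affinity (kJ/mol): Si 134, P 72, Rb 47.
So from lowest to highest: Rb < P < Si.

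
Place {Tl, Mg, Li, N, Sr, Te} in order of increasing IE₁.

Li < Sr < Tl < Mg < Te < N

Li is in period 2, group 1; N is in period 2, group 15; Mg is in period 3, group 2; Sr is in period 5, group 2; Te is in period 5, group 16; Tl is in period 6, group 13.
First ionization energy rises across a period (greater Z_eff holds electrons more tightly) and falls down a group (valence electrons are farther from the nucleus).
Neither a single period nor a single group — weigh both effects.
Sr > Li: period and group pull opposite ways; the across-period shift dominates (550 vs 520 kJ/mol).
Tl > Sr: the two effects oppose for this pair; the across-period effect wins (589 vs 550 kJ/mol).
Mg > Tl: period and group pull opposite ways; the down-group shift dominates (738 vs 589 kJ/mol).
Te > Mg: the two effects oppose for this pair; the across-period effect wins (869 vs 738 kJ/mol).
N > Te: the two effects oppose for this pair; the down-group effect wins (1402 vs 869 kJ/mol).
For reference (kJ/mol): Li 520, N 1402, Mg 738, Sr 550, Te 869, Tl 589.
So from lowest to highest: Li < Sr < Tl < Mg < Te < N.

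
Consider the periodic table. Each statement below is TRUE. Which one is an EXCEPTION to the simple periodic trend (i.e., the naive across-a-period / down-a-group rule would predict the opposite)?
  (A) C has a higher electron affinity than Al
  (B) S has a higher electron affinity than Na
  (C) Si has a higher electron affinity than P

The general trend: electron affinity increases across a period and decreases down a group.
(A) C (period 2, group 14) vs Al (period 3, group 13): the stated order agrees with the simple trend.
(B) S (period 3, group 16) vs Na (period 3, group 1): the stated order agrees with the simple trend.
(C) Si (period 3, group 14) vs P (period 3, group 15): the stated order contradicts the simple trend.
The exception is (C): adding an electron to P's half-filled 3p³ is unfavourable, so Si (3p²) has the more exothermic EA.

(C)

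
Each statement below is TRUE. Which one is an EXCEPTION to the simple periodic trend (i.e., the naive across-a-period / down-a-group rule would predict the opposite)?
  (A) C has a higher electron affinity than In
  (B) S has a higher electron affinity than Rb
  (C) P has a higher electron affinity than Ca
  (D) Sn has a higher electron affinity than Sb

(D)

The general trend: electron affinity increases across a period and decreases down a group.
(A) C (period 2, group 14) vs In (period 5, group 13): the stated order agrees with the simple trend.
(B) S (period 3, group 16) vs Rb (period 5, group 1): the stated order agrees with the simple trend.
(C) P (period 3, group 15) vs Ca (period 4, group 2): the stated order agrees with the simple trend.
(D) Sn (period 5, group 14) vs Sb (period 5, group 15): the stated order contradicts the simple trend.
The exception is (D): adding an electron to Sb's half-filled 5p³ is unfavourable, so Sn has the more exothermic EA.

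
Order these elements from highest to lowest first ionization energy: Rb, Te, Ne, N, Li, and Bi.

Ne > N > Te > Bi > Li > Rb

Li is in period 2, group 1; N is in period 2, group 15; Ne is in period 2, group 18; Rb is in period 5, group 1; Te is in period 5, group 16; Bi is in period 6, group 15.
IE₁ increases left→right with effective nuclear charge and decreases top→bottom as the valence shell moves farther out.
Neither a single period nor a single group — weigh both effects.
Li > Rb: Li sits above Rb in group 1, so the down-group effect alone puts Li higher.
Bi > Li: the two effects oppose for this pair; the across-period effect wins (703 vs 520 kJ/mol).
Te > Bi: relative to Bi, both the across-period and down-group shifts push Te's first ionization energy up.
N > Te: the two effects oppose for this pair; the down-group effect wins (1402 vs 869 kJ/mol).
Ne > N: Ne lies to the right of N in period 2, so the across-period effect alone puts Ne higher.
Tabulated first ionization energy (kJ/mol): Li 520, N 1402, Ne 2081, Rb 403, Te 869, Bi 703.
So from highest to lowest: Ne > N > Te > Bi > Li > Rb.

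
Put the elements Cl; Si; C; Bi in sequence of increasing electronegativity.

Si < Bi < C < Cl

C is in period 2, group 14; Si is in period 3, group 14; Cl is in period 3, group 17; Bi is in period 6, group 15.
EN rises left→right (higher Z_eff, smaller atoms) and falls top→bottom (larger, more shielded atoms).
Neither a single period nor a single group — weigh both effects.
Bi > Si: the two effects oppose for this pair; the across-period effect wins (2.02 vs 1.90).
C > Bi: the two effects oppose for this pair; the down-group effect wins (2.55 vs 2.02).
Cl > C: the two effects oppose for this pair; the across-period effect wins (3.16 vs 2.55).
For reference (Pauling): C 2.55, Si 1.90, Cl 3.16, Bi 2.02.
So from lowest to highest: Si < Bi < C < Cl.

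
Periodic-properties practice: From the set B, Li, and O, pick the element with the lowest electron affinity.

Li is in period 2, group 1; B is in period 2, group 13; O is in period 2, group 16.
Adding an electron releases more energy for atoms nearer the top right (short of the noble gases).
All lie in period 2; the across-period trend (electron affinity increases left to right) applies, with the exception below.
Note the exception: Li has a higher electron affinity than B, contrary to the simple trend — B's ns²np¹ configuration gives only a small electron affinity — the sparsely filled np subshell binds an added electron weakly.
Tabulated electron affinity (kJ/mol): Li 60, B 27, O 141.
The lowest electron affinity among these belongs to B.

B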